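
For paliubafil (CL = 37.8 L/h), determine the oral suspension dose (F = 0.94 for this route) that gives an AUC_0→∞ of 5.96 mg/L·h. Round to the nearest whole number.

Dose = CL × AUC_0→∞ / F
     = 37.8 × 5.96 / 0.94 = 239.668 mg

Dose = 240 mg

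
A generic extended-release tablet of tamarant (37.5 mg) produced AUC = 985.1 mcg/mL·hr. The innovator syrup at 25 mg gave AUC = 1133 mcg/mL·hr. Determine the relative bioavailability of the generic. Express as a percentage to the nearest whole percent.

F_rel = 58%

F_rel = (AUC_test/D_test) / (AUC_ref/D_ref)
      = (985.1/37.5) / (1133/25)
      = 26.2693 / 45.32 = 0.5796 = 57.96%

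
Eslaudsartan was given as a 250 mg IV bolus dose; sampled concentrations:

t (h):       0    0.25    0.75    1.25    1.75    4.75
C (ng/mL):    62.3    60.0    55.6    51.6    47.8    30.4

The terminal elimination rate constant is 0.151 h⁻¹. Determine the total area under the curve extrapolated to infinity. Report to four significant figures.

Trapezoidal AUC_0→4.75:
  [0→0.25]: (62.3+60.0)/2 × 0.25 = 15.2875
  [0.25→0.75]: (60.0+55.6)/2 × 0.5 = 28.9
  [0.75→1.25]: (55.6+51.6)/2 × 0.5 = 26.8
  [1.25→1.75]: (51.6+47.8)/2 × 0.5 = 24.85
  [1.75→4.75]: (47.8+30.4)/2 × 3 = 117.3
  Sum = 213.1375 ng/mL·h
Extrapolated tail: C_last / k_e = 30.4 / 0.151 = 201.325
AUC_0→∞ = 213.1375 + 201.325 = 414.4625 ng/mL·h

AUC = 414.5 ng/mL·h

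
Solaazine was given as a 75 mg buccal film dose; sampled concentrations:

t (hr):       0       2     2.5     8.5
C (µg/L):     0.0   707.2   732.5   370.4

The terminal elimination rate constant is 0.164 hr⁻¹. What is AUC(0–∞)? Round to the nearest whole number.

Trapezoidal AUC_0→8.5:
  [0→2]: (0.0+707.2)/2 × 2 = 707.2
  [2→2.5]: (707.2+732.5)/2 × 0.5 = 359.925
  [2.5→8.5]: (732.5+370.4)/2 × 6 = 3308.7
  Sum = 4375.825 µg/L·hr
Extrapolated tail: C_last / k_e = 370.4 / 0.164 = 2258.537
AUC_0→∞ = 4375.825 + 2258.537 = 6634.362 µg/L·hr

AUC = 6634 µg/L·hr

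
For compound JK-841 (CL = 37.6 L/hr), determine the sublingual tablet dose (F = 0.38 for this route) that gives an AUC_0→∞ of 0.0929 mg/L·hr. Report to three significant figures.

Dose = CL × AUC_0→∞ / F
     = 37.6 × 0.0929 / 0.38 = 9.19221 mg

Dose = 9.19 mg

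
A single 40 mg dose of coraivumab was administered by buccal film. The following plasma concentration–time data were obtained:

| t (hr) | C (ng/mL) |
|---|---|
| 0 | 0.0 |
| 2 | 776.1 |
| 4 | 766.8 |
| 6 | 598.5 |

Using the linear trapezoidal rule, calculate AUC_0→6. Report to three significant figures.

AUC = 3680 ng/mL·hr

Trapezoidal AUC_0→6:
  [0→2]: (0.0+776.1)/2 × 2 = 776.1
  [2→4]: (776.1+766.8)/2 × 2 = 1542.9
  [4→6]: (766.8+598.5)/2 × 2 = 1365.3
  Sum = 3684.3 ng/mL·hr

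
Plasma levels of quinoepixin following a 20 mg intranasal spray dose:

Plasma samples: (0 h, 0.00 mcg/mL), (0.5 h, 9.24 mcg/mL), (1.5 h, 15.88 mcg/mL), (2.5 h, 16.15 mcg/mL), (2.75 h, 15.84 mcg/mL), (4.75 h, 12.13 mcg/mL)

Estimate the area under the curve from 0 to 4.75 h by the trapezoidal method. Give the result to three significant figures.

Trapezoidal AUC_0→4.75:
  [0→0.5]: (0.00+9.24)/2 × 0.5 = 2.31
  [0.5→1.5]: (9.24+15.88)/2 × 1 = 12.56
  [1.5→2.5]: (15.88+16.15)/2 × 1 = 16.015
  [2.5→2.75]: (16.15+15.84)/2 × 0.25 = 3.99875
  [2.75→4.75]: (15.84+12.13)/2 × 2 = 27.97
  Sum = 62.85375 mcg/mL·h

AUC = 62.9 mcg/mL·h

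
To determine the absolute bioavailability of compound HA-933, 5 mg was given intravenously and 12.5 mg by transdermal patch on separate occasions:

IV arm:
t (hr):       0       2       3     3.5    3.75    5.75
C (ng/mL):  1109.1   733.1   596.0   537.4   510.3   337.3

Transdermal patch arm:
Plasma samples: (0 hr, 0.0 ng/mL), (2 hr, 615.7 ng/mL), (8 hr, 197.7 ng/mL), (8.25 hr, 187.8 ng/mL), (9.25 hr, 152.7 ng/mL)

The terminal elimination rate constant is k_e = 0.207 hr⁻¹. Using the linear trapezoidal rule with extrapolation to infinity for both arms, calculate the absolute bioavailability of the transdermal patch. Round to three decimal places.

F = 0.297

Trapezoidal AUC_0→5.75 (IV):
  [0→2]: (1109.1+733.1)/2 × 2 = 1842.2
  [2→3]: (733.1+596.0)/2 × 1 = 664.55
  [3→3.5]: (596.0+537.4)/2 × 0.5 = 283.35
  [3.5→3.75]: (537.4+510.3)/2 × 0.25 = 130.9625
  [3.75→5.75]: (510.3+337.3)/2 × 2 = 847.6
  Sum = 3768.6625 ng/mL·hr
IV tail: 337.3/0.207 = 1629.469; AUC_iv,0→∞ = 3768.6625 + 1629.469 = 5398.1315 ng/mL·hr
Trapezoidal AUC_0→9.25 (transdermal patch):
  [0→2]: (0.0+615.7)/2 × 2 = 615.7
  [2→8]: (615.7+197.7)/2 × 6 = 2440.2
  [8→8.25]: (197.7+187.8)/2 × 0.25 = 48.1875
  [8.25→9.25]: (187.8+152.7)/2 × 1 = 170.25
  Sum = 3274.3375 ng/mL·hr
transdermal patch tail: 152.7/0.207 = 737.681; AUC_ev,0→∞ = 3274.3375 + 737.681 = 4012.0185 ng/mL·hr
F = (AUC_ev/D_ev)/(AUC_iv/D_iv) = (4012.0185/12.5)/(5398.1315/5) = 320.96148/1079.6263 = 0.2973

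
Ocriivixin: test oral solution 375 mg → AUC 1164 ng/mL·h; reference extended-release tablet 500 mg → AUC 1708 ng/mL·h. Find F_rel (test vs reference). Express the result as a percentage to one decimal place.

F_rel = (AUC_test/D_test) / (AUC_ref/D_ref)
      = (1164/375) / (1708/500)
      = 3.104 / 3.416 = 0.9087 = 90.87%

F_rel = 90.9%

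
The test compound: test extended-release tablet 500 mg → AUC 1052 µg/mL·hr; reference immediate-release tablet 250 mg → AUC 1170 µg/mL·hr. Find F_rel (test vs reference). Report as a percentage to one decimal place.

F_rel = (AUC_test/D_test) / (AUC_ref/D_ref)
      = (1052/500) / (1170/250)
      = 2.104 / 4.68 = 0.4496 = 44.96%

F_rel = 45.0%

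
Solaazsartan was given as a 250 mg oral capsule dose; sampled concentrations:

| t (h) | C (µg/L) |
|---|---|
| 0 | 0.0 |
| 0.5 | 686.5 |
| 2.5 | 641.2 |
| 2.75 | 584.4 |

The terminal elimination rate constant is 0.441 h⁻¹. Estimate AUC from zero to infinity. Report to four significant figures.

AUC = 2978 µg/L·h

Trapezoidal AUC_0→2.75:
  [0→0.5]: (0.0+686.5)/2 × 0.5 = 171.625
  [0.5→2.5]: (686.5+641.2)/2 × 2 = 1327.7
  [2.5→2.75]: (641.2+584.4)/2 × 0.25 = 153.2
  Sum = 1652.525 µg/L·h
Extrapolated tail: C_last / k_e = 584.4 / 0.441 = 1325.170
AUC_0→∞ = 1652.525 + 1325.170 = 2977.695 µg/L·h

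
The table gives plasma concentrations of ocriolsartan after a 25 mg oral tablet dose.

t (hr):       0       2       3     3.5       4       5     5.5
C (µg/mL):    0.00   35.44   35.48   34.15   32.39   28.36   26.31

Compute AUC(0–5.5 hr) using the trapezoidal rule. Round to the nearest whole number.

Trapezoidal AUC_0→5.5:
  [0→2]: (0.00+35.44)/2 × 2 = 35.44
  [2→3]: (35.44+35.48)/2 × 1 = 35.46
  [3→3.5]: (35.48+34.15)/2 × 0.5 = 17.4075
  [3.5→4]: (34.15+32.39)/2 × 0.5 = 16.635
  [4→5]: (32.39+28.36)/2 × 1 = 30.375
  [5→5.5]: (28.36+26.31)/2 × 0.5 = 13.6675
  Sum = 148.985 µg/mL·hr

AUC = 149 µg/mL·hr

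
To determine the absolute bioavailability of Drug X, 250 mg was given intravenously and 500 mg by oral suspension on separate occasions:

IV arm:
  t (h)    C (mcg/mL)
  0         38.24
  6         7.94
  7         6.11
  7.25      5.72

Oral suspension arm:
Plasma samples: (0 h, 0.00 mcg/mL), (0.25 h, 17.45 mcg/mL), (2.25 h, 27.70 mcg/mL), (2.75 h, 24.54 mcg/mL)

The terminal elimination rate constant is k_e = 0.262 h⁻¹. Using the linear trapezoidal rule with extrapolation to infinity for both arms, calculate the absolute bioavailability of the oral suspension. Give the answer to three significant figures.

F = 0.456

Trapezoidal AUC_0→7.25 (IV):
  [0→6]: (38.24+7.94)/2 × 6 = 138.54
  [6→7]: (7.94+6.11)/2 × 1 = 7.025
  [7→7.25]: (6.11+5.72)/2 × 0.25 = 1.47875
  Sum = 147.04375 mcg/mL·h
IV tail: 5.72/0.262 = 21.832; AUC_iv,0→∞ = 147.04375 + 21.832 = 168.87575 mcg/mL·h
Trapezoidal AUC_0→2.75 (oral suspension):
  [0→0.25]: (0.00+17.45)/2 × 0.25 = 2.18125
  [0.25→2.25]: (17.45+27.70)/2 × 2 = 45.15
  [2.25→2.75]: (27.70+24.54)/2 × 0.5 = 13.06
  Sum = 60.39125 mcg/mL·h
oral suspension tail: 24.54/0.262 = 93.664; AUC_ev,0→∞ = 60.39125 + 93.664 = 154.05525 mcg/mL·h
F = (AUC_ev/D_ev)/(AUC_iv/D_iv) = (154.05525/500)/(168.87575/250) = 0.3081105/0.675503 = 0.4561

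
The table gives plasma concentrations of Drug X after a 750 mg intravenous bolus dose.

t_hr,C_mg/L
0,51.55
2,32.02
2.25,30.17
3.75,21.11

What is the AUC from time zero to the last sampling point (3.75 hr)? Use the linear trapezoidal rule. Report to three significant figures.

Trapezoidal AUC_0→3.75:
  [0→2]: (51.55+32.02)/2 × 2 = 83.57
  [2→2.25]: (32.02+30.17)/2 × 0.25 = 7.77375
  [2.25→3.75]: (30.17+21.11)/2 × 1.5 = 38.46
  Sum = 129.80375 mg/L·hr

AUC = 130 mg/L·hr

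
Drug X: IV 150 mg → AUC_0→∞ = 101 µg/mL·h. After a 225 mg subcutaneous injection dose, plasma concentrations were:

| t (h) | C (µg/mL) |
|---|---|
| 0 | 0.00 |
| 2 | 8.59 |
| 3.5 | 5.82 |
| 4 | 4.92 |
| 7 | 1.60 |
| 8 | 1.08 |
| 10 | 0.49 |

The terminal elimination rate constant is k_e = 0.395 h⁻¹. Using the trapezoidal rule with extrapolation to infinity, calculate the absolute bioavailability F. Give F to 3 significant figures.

F = 0.238

Trapezoidal AUC_0→10 (subcutaneous injection):
  [0→2]: (0.00+8.59)/2 × 2 = 8.59
  [2→3.5]: (8.59+5.82)/2 × 1.5 = 10.8075
  [3.5→4]: (5.82+4.92)/2 × 0.5 = 2.685
  [4→7]: (4.92+1.60)/2 × 3 = 9.78
  [7→8]: (1.60+1.08)/2 × 1 = 1.34
  [8→10]: (1.08+0.49)/2 × 2 = 1.57
  Sum = 34.7725 µg/mL·h
Tail: C_last/k_e = 0.49/0.395 = 1.241
AUC_0→∞ (subcutaneous injection) = 34.7725 + 1.241 = 36.0135 µg/mL·h
F = (AUC_ev/D_ev)/(AUC_iv/D_iv) = (36.0135/225)/(101/150) = 0.16006/0.673333 = 0.2377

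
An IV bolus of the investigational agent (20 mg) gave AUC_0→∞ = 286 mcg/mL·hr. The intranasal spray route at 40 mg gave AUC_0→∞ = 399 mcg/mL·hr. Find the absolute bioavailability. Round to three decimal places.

F = (AUC_ev / D_ev) / (AUC_iv / D_iv)
  = (399/40) / (286/20)
  = 9.975 / 14.3 = 0.6976

F = 0.698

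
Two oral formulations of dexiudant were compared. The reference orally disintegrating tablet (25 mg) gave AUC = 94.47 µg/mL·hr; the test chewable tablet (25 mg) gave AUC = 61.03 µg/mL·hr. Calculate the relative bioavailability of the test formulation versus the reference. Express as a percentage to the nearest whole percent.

F_rel = 65%

F_rel = (AUC_test/D_test) / (AUC_ref/D_ref)
      = (61.03/25) / (94.47/25)
      = 2.4412 / 3.7788 = 0.6460 = 64.60%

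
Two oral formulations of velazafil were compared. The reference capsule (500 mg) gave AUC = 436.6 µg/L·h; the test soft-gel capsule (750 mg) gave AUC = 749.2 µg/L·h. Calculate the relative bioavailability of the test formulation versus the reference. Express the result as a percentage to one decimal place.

F_rel = 114.4%

F_rel = (AUC_test/D_test) / (AUC_ref/D_ref)
      = (749.2/750) / (436.6/500)
      = 0.998933 / 0.8732 = 1.1440 = 114.40%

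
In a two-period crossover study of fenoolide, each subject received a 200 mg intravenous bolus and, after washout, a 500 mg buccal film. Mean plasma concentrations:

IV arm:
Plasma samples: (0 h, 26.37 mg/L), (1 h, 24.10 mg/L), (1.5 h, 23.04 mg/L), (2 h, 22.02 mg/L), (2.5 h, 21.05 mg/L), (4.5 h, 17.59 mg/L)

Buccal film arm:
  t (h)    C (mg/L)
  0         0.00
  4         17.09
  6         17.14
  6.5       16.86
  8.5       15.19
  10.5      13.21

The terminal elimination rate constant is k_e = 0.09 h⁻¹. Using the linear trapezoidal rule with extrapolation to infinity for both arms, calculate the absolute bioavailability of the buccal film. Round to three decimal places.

F = 0.388

Trapezoidal AUC_0→4.5 (IV):
  [0→1]: (26.37+24.10)/2 × 1 = 25.235
  [1→1.5]: (24.10+23.04)/2 × 0.5 = 11.785
  [1.5→2]: (23.04+22.02)/2 × 0.5 = 11.265
  [2→2.5]: (22.02+21.05)/2 × 0.5 = 10.7675
  [2.5→4.5]: (21.05+17.59)/2 × 2 = 38.64
  Sum = 97.6925 mg/L·h
IV tail: 17.59/0.09 = 195.444; AUC_iv,0→∞ = 97.6925 + 195.444 = 293.1365 mg/L·h
Trapezoidal AUC_0→10.5 (buccal film):
  [0→4]: (0.00+17.09)/2 × 4 = 34.18
  [4→6]: (17.09+17.14)/2 × 2 = 34.23
  [6→6.5]: (17.14+16.86)/2 × 0.5 = 8.5
  [6.5→8.5]: (16.86+15.19)/2 × 2 = 32.05
  [8.5→10.5]: (15.19+13.21)/2 × 2 = 28.4
  Sum = 137.36 mg/L·h
buccal film tail: 13.21/0.09 = 146.778; AUC_ev,0→∞ = 137.36 + 146.778 = 284.138 mg/L·h
F = (AUC_ev/D_ev)/(AUC_iv/D_iv) = (284.138/500)/(293.1365/200) = 0.568276/1.4656825 = 0.3877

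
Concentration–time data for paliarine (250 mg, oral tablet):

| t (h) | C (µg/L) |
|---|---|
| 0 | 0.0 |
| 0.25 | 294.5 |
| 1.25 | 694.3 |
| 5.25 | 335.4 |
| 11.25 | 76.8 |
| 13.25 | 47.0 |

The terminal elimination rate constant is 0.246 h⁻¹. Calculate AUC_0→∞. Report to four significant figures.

AUC = 4142 µg/L·h

Trapezoidal AUC_0→13.25:
  [0→0.25]: (0.0+294.5)/2 × 0.25 = 36.8125
  [0.25→1.25]: (294.5+694.3)/2 × 1 = 494.4
  [1.25→5.25]: (694.3+335.4)/2 × 4 = 2059.4
  [5.25→11.25]: (335.4+76.8)/2 × 6 = 1236.6
  [11.25→13.25]: (76.8+47.0)/2 × 2 = 123.8
  Sum = 3951.0125 µg/L·h
Extrapolated tail: C_last / k_e = 47.0 / 0.246 = 191.057
AUC_0→∞ = 3951.0125 + 191.057 = 4142.0695 µg/L·h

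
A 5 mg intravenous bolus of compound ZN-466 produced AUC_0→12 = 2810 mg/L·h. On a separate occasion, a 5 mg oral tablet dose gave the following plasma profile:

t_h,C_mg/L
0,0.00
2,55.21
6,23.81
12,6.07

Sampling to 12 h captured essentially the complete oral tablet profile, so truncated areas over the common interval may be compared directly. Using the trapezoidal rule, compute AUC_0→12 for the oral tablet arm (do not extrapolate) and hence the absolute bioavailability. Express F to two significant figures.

F = 0.11

Trapezoidal AUC_0→12 (oral tablet):
  [0→2]: (0.00+55.21)/2 × 2 = 55.21
  [2→6]: (55.21+23.81)/2 × 4 = 158.04
  [6→12]: (23.81+6.07)/2 × 6 = 89.64
  Sum = 302.89 mg/L·h
F = (AUC_ev/D_ev)/(AUC_iv/D_iv) = (302.89/5)/(2810/5) = 60.578/562 = 0.1078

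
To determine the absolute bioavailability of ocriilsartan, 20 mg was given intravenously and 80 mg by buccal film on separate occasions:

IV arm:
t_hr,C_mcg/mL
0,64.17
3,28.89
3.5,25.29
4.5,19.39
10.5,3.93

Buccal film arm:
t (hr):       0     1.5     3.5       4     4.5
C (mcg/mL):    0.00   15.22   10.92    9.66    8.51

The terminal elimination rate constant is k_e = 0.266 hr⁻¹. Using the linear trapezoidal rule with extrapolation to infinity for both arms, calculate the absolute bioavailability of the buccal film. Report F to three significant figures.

Trapezoidal AUC_0→10.5 (IV):
  [0→3]: (64.17+28.89)/2 × 3 = 139.59
  [3→3.5]: (28.89+25.29)/2 × 0.5 = 13.545
  [3.5→4.5]: (25.29+19.39)/2 × 1 = 22.34
  [4.5→10.5]: (19.39+3.93)/2 × 6 = 69.96
  Sum = 245.435 mcg/mL·hr
IV tail: 3.93/0.266 = 14.774; AUC_iv,0→∞ = 245.435 + 14.774 = 260.209 mcg/mL·hr
Trapezoidal AUC_0→4.5 (buccal film):
  [0→1.5]: (0.00+15.22)/2 × 1.5 = 11.415
  [1.5→3.5]: (15.22+10.92)/2 × 2 = 26.14
  [3.5→4]: (10.92+9.66)/2 × 0.5 = 5.145
  [4→4.5]: (9.66+8.51)/2 × 0.5 = 4.5425
  Sum = 47.2425 mcg/mL·hr
buccal film tail: 8.51/0.266 = 31.992; AUC_ev,0→∞ = 47.2425 + 31.992 = 79.2345 mcg/mL·hr
F = (AUC_ev/D_ev)/(AUC_iv/D_iv) = (79.2345/80)/(260.209/20) = 0.99043125/13.01045 = 0.0761

F = 0.0761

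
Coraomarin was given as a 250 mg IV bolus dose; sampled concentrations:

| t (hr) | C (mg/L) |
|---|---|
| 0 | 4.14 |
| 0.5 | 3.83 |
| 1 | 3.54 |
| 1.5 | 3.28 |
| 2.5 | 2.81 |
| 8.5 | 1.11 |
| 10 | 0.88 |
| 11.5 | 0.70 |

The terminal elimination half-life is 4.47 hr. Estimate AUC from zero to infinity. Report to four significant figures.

Trapezoidal AUC_0→11.5:
  [0→0.5]: (4.14+3.83)/2 × 0.5 = 1.9925
  [0.5→1]: (3.83+3.54)/2 × 0.5 = 1.8425
  [1→1.5]: (3.54+3.28)/2 × 0.5 = 1.705
  [1.5→2.5]: (3.28+2.81)/2 × 1 = 3.045
  [2.5→8.5]: (2.81+1.11)/2 × 6 = 11.76
  [8.5→10]: (1.11+0.88)/2 × 1.5 = 1.4925
  [10→11.5]: (0.88+0.70)/2 × 1.5 = 1.185
  Sum = 23.0225 mg/L·hr
k_e = ln2 / t½ = 0.693147 / 4.47 = 0.1551 hr^-1
Extrapolated tail: C_last / k_e = 0.70 / 0.1551 = 4.513
AUC_0→∞ = 23.0225 + 4.513 = 27.5355 mg/L·hr

AUC = 27.54 mg/L·hr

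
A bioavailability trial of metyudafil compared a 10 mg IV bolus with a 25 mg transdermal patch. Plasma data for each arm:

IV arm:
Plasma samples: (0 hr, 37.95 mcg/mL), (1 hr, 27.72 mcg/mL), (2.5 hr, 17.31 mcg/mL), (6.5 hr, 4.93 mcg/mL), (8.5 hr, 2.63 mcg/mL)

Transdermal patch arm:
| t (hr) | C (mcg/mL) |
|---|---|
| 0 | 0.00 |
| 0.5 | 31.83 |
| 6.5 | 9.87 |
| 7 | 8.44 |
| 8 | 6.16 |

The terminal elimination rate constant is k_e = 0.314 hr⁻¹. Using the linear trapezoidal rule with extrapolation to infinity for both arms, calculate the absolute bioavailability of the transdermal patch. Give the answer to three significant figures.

F = 0.518

Trapezoidal AUC_0→8.5 (IV):
  [0→1]: (37.95+27.72)/2 × 1 = 32.835
  [1→2.5]: (27.72+17.31)/2 × 1.5 = 33.7725
  [2.5→6.5]: (17.31+4.93)/2 × 4 = 44.48
  [6.5→8.5]: (4.93+2.63)/2 × 2 = 7.56
  Sum = 118.6475 mcg/mL·hr
IV tail: 2.63/0.314 = 8.376; AUC_iv,0→∞ = 118.6475 + 8.376 = 127.0235 mcg/mL·hr
Trapezoidal AUC_0→8 (transdermal patch):
  [0→0.5]: (0.00+31.83)/2 × 0.5 = 7.9575
  [0.5→6.5]: (31.83+9.87)/2 × 6 = 125.1
  [6.5→7]: (9.87+8.44)/2 × 0.5 = 4.5775
  [7→8]: (8.44+6.16)/2 × 1 = 7.3
  Sum = 144.935 mcg/mL·hr
transdermal patch tail: 6.16/0.314 = 19.618; AUC_ev,0→∞ = 144.935 + 19.618 = 164.553 mcg/mL·hr
F = (AUC_ev/D_ev)/(AUC_iv/D_iv) = (164.553/25)/(127.0235/10) = 6.58212/12.70235 = 0.5182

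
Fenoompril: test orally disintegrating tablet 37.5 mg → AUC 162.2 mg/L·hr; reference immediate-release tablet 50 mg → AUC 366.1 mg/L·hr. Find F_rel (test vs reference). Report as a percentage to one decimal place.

F_rel = 59.1%

F_rel = (AUC_test/D_test) / (AUC_ref/D_ref)
      = (162.2/37.5) / (366.1/50)
      = 4.32533 / 7.322 = 0.5907 = 59.07%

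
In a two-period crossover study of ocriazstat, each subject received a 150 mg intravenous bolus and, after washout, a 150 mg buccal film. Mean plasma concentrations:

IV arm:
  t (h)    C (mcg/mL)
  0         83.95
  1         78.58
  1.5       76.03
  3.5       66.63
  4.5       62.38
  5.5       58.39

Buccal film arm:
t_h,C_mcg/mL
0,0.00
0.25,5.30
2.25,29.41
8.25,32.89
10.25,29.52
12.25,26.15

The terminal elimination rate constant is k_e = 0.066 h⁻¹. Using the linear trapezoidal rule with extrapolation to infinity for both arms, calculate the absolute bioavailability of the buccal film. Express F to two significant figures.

F = 0.58

Trapezoidal AUC_0→5.5 (IV):
  [0→1]: (83.95+78.58)/2 × 1 = 81.265
  [1→1.5]: (78.58+76.03)/2 × 0.5 = 38.6525
  [1.5→3.5]: (76.03+66.63)/2 × 2 = 142.66
  [3.5→4.5]: (66.63+62.38)/2 × 1 = 64.505
  [4.5→5.5]: (62.38+58.39)/2 × 1 = 60.385
  Sum = 387.4675 mcg/mL·h
IV tail: 58.39/0.066 = 884.697; AUC_iv,0→∞ = 387.4675 + 884.697 = 1272.1645 mcg/mL·h
Trapezoidal AUC_0→12.25 (buccal film):
  [0→0.25]: (0.00+5.30)/2 × 0.25 = 0.6625
  [0.25→2.25]: (5.30+29.41)/2 × 2 = 34.71
  [2.25→8.25]: (29.41+32.89)/2 × 6 = 186.9
  [8.25→10.25]: (32.89+29.52)/2 × 2 = 62.41
  [10.25→12.25]: (29.52+26.15)/2 × 2 = 55.67
  Sum = 340.3525 mcg/mL·h
buccal film tail: 26.15/0.066 = 396.212; AUC_ev,0→∞ = 340.3525 + 396.212 = 736.5645 mcg/mL·h
F = (AUC_ev/D_ev)/(AUC_iv/D_iv) = (736.5645/150)/(1272.1645/150) = 4.91043/8.4811 = 0.5790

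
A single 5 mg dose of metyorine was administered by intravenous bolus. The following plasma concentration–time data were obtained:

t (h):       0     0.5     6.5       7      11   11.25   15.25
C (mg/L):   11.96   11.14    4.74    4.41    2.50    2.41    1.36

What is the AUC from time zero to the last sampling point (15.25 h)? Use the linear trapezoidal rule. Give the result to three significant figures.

AUC = 77.7 mg/L·h

Trapezoidal AUC_0→15.25:
  [0→0.5]: (11.96+11.14)/2 × 0.5 = 5.775
  [0.5→6.5]: (11.14+4.74)/2 × 6 = 47.64
  [6.5→7]: (4.74+4.41)/2 × 0.5 = 2.2875
  [7→11]: (4.41+2.50)/2 × 4 = 13.82
  [11→11.25]: (2.50+2.41)/2 × 0.25 = 0.61375
  [11.25→15.25]: (2.41+1.36)/2 × 4 = 7.54
  Sum = 77.67625 mg/L·h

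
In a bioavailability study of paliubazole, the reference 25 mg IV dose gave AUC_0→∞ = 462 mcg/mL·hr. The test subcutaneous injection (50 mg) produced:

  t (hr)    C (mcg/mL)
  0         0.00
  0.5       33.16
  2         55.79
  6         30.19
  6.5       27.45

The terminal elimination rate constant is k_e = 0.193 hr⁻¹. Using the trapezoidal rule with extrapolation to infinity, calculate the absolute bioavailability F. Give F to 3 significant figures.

F = 0.437

Trapezoidal AUC_0→6.5 (subcutaneous injection):
  [0→0.5]: (0.00+33.16)/2 × 0.5 = 8.29
  [0.5→2]: (33.16+55.79)/2 × 1.5 = 66.7125
  [2→6]: (55.79+30.19)/2 × 4 = 171.96
  [6→6.5]: (30.19+27.45)/2 × 0.5 = 14.41
  Sum = 261.3725 mcg/mL·hr
Tail: C_last/k_e = 27.45/0.193 = 142.228
AUC_0→∞ (subcutaneous injection) = 261.3725 + 142.228 = 403.6005 mcg/mL·hr
F = (AUC_ev/D_ev)/(AUC_iv/D_iv) = (403.6005/50)/(462/25) = 8.07201/18.48 = 0.4368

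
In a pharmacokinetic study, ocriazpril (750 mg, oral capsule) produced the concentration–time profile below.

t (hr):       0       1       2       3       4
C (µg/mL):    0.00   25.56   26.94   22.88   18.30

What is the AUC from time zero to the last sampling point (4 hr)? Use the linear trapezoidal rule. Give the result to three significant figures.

Trapezoidal AUC_0→4:
  [0→1]: (0.00+25.56)/2 × 1 = 12.78
  [1→2]: (25.56+26.94)/2 × 1 = 26.25
  [2→3]: (26.94+22.88)/2 × 1 = 24.91
  [3→4]: (22.88+18.30)/2 × 1 = 20.59
  Sum = 84.53 µg/mL·hr

AUC = 84.5 µg/mL·hr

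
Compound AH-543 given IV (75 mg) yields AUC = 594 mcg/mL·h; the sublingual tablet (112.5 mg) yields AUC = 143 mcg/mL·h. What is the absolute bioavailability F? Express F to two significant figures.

F = (AUC_ev / D_ev) / (AUC_iv / D_iv)
  = (143/112.5) / (594/75)
  = 1.27111 / 7.92 = 0.1605

F = 0.16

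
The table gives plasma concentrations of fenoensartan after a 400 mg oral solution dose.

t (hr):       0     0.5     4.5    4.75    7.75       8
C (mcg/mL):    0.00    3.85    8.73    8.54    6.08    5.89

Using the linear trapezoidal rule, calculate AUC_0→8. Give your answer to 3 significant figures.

Trapezoidal AUC_0→8:
  [0→0.5]: (0.00+3.85)/2 × 0.5 = 0.9625
  [0.5→4.5]: (3.85+8.73)/2 × 4 = 25.16
  [4.5→4.75]: (8.73+8.54)/2 × 0.25 = 2.15875
  [4.75→7.75]: (8.54+6.08)/2 × 3 = 21.93
  [7.75→8]: (6.08+5.89)/2 × 0.25 = 1.49625
  Sum = 51.7075 mcg/mL·hr

AUC = 51.7 mcg/mL·hr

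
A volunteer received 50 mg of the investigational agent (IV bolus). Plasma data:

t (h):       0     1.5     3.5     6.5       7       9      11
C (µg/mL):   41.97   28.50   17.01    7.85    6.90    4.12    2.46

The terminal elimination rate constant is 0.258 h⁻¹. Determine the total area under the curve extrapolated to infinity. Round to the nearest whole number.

Trapezoidal AUC_0→11:
  [0→1.5]: (41.97+28.50)/2 × 1.5 = 52.8525
  [1.5→3.5]: (28.50+17.01)/2 × 2 = 45.51
  [3.5→6.5]: (17.01+7.85)/2 × 3 = 37.29
  [6.5→7]: (7.85+6.90)/2 × 0.5 = 3.6875
  [7→9]: (6.90+4.12)/2 × 2 = 11.02
  [9→11]: (4.12+2.46)/2 × 2 = 6.58
  Sum = 156.94 µg/mL·h
Extrapolated tail: C_last / k_e = 2.46 / 0.258 = 9.535
AUC_0→∞ = 156.94 + 9.535 = 166.475 µg/mL·h

AUC = 166 µg/mL·h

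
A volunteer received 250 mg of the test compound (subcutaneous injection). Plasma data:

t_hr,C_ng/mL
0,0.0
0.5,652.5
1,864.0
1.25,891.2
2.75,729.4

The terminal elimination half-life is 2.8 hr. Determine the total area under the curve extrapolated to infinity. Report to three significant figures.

AUC = 4920 ng/mL·hr

Trapezoidal AUC_0→2.75:
  [0→0.5]: (0.0+652.5)/2 × 0.5 = 163.125
  [0.5→1]: (652.5+864.0)/2 × 0.5 = 379.125
  [1→1.25]: (864.0+891.2)/2 × 0.25 = 219.4
  [1.25→2.75]: (891.2+729.4)/2 × 1.5 = 1215.45
  Sum = 1977.1 ng/mL·hr
k_e = ln2 / t½ = 0.693147 / 2.8 = 0.2476 hr^-1
Extrapolated tail: C_last / k_e = 729.4 / 0.2476 = 2945.880
AUC_0→∞ = 1977.1 + 2945.880 = 4922.98 ng/mL·hr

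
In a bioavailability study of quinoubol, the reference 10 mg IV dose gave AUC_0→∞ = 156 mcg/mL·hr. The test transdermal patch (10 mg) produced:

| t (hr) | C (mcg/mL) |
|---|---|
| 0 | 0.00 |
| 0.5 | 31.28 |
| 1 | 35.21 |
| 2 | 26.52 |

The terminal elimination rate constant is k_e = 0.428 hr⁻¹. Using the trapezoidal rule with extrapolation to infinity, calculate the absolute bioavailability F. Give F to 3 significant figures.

F = 0.752

Trapezoidal AUC_0→2 (transdermal patch):
  [0→0.5]: (0.00+31.28)/2 × 0.5 = 7.82
  [0.5→1]: (31.28+35.21)/2 × 0.5 = 16.6225
  [1→2]: (35.21+26.52)/2 × 1 = 30.865
  Sum = 55.3075 mcg/mL·hr
Tail: C_last/k_e = 26.52/0.428 = 61.963
AUC_0→∞ (transdermal patch) = 55.3075 + 61.963 = 117.2705 mcg/mL·hr
F = (AUC_ev/D_ev)/(AUC_iv/D_iv) = (117.2705/10)/(156/10) = 11.72705/15.6 = 0.7517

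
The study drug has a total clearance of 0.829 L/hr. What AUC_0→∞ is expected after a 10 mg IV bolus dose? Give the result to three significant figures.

AUC = 12.1 mg/L·hr

AUC_0→∞ = Dose_iv / CL
        = 10 / 0.829 = 12.0627 mg/L·hr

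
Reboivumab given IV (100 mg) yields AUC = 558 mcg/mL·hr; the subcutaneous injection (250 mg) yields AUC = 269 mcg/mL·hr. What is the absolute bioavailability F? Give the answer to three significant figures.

F = 0.193

F = (AUC_ev / D_ev) / (AUC_iv / D_iv)
  = (269/250) / (558/100)
  = 1.076 / 5.58 = 0.1928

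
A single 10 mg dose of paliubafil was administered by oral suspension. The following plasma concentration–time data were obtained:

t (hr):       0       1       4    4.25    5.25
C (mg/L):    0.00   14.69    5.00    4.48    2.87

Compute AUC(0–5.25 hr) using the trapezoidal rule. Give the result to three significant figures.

AUC = 41.7 mg/L·hr

Trapezoidal AUC_0→5.25:
  [0→1]: (0.00+14.69)/2 × 1 = 7.345
  [1→4]: (14.69+5.00)/2 × 3 = 29.535
  [4→4.25]: (5.00+4.48)/2 × 0.25 = 1.185
  [4.25→5.25]: (4.48+2.87)/2 × 1 = 3.675
  Sum = 41.74 mg/L·hr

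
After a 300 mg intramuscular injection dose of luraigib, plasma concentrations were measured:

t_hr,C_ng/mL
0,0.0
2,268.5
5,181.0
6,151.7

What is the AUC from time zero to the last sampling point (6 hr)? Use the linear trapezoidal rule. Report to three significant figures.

AUC = 1110 ng/mL·hr

Trapezoidal AUC_0→6:
  [0→2]: (0.0+268.5)/2 × 2 = 268.5
  [2→5]: (268.5+181.0)/2 × 3 = 674.25
  [5→6]: (181.0+151.7)/2 × 1 = 166.35
  Sum = 1109.1 ng/mL·hr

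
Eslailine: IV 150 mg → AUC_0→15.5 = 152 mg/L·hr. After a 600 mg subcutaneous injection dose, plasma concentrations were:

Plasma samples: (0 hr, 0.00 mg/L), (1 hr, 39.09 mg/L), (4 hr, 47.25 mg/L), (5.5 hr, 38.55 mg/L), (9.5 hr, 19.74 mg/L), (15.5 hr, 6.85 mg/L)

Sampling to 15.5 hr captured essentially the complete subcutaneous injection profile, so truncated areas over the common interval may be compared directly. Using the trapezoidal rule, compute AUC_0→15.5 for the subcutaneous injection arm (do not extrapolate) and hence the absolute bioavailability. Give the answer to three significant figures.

F = 0.674

Trapezoidal AUC_0→15.5 (subcutaneous injection):
  [0→1]: (0.00+39.09)/2 × 1 = 19.545
  [1→4]: (39.09+47.25)/2 × 3 = 129.51
  [4→5.5]: (47.25+38.55)/2 × 1.5 = 64.35
  [5.5→9.5]: (38.55+19.74)/2 × 4 = 116.58
  [9.5→15.5]: (19.74+6.85)/2 × 6 = 79.77
  Sum = 409.755 mg/L·hr
F = (AUC_ev/D_ev)/(AUC_iv/D_iv) = (409.755/600)/(152/150) = 0.682925/1.01333 = 0.6739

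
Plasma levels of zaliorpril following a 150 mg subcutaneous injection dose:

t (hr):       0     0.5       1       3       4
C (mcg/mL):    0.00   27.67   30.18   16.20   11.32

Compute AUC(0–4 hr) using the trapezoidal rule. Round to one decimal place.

AUC = 81.5 mcg/mL·hr

Trapezoidal AUC_0→4:
  [0→0.5]: (0.00+27.67)/2 × 0.5 = 6.9175
  [0.5→1]: (27.67+30.18)/2 × 0.5 = 14.4625
  [1→3]: (30.18+16.20)/2 × 2 = 46.38
  [3→4]: (16.20+11.32)/2 × 1 = 13.76
  Sum = 81.52 mcg/mL·hr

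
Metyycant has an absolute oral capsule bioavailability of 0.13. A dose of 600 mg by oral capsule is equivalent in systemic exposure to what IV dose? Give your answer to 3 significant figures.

D_iv = 78.0 mg

Systemic exposure from an extravascular dose = F × D_ev, so the equivalent IV dose is F × D_ev.
D_iv = F × D_ev = 0.13 × 600 = 78 mg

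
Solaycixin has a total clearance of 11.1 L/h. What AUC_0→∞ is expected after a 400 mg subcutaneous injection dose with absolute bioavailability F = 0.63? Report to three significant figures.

AUC = 22.7 mg/L·h

AUC_0→∞ = F × Dose / CL
        = 0.63 × 400 / 11.1 = 22.7027 mg/L·h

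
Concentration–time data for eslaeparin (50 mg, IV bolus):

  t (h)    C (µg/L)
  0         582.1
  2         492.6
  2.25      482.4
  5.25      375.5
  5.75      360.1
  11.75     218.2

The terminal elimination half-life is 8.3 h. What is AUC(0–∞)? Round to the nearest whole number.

Trapezoidal AUC_0→11.75:
  [0→2]: (582.1+492.6)/2 × 2 = 1074.7
  [2→2.25]: (492.6+482.4)/2 × 0.25 = 121.875
  [2.25→5.25]: (482.4+375.5)/2 × 3 = 1286.85
  [5.25→5.75]: (375.5+360.1)/2 × 0.5 = 183.9
  [5.75→11.75]: (360.1+218.2)/2 × 6 = 1734.9
  Sum = 4402.225 µg/L·h
k_e = ln2 / t½ = 0.693147 / 8.3 = 0.0835 h^-1
Extrapolated tail: C_last / k_e = 218.2 / 0.0835 = 2613.174
AUC_0→∞ = 4402.225 + 2613.174 = 7015.399 µg/L·h

AUC = 7015 µg/L·h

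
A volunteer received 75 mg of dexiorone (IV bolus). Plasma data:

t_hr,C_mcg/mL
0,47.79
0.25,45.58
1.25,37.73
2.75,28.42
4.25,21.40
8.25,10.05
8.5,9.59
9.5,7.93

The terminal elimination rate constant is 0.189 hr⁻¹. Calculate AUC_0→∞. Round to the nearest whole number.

Trapezoidal AUC_0→9.5:
  [0→0.25]: (47.79+45.58)/2 × 0.25 = 11.67125
  [0.25→1.25]: (45.58+37.73)/2 × 1 = 41.655
  [1.25→2.75]: (37.73+28.42)/2 × 1.5 = 49.6125
  [2.75→4.25]: (28.42+21.40)/2 × 1.5 = 37.365
  [4.25→8.25]: (21.40+10.05)/2 × 4 = 62.9
  [8.25→8.5]: (10.05+9.59)/2 × 0.25 = 2.455
  [8.5→9.5]: (9.59+7.93)/2 × 1 = 8.76
  Sum = 214.41875 mcg/mL·hr
Extrapolated tail: C_last / k_e = 7.93 / 0.189 = 41.958
AUC_0→∞ = 214.41875 + 41.958 = 256.37675 mcg/mL·hr

AUC = 256 mcg/mL·hr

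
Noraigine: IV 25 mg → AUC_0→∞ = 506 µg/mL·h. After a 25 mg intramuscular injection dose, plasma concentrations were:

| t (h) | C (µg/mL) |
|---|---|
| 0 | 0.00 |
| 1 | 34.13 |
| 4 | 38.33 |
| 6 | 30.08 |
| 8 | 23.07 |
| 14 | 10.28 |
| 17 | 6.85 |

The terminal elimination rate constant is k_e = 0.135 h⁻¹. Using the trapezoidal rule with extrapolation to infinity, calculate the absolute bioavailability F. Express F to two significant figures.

Trapezoidal AUC_0→17 (intramuscular injection):
  [0→1]: (0.00+34.13)/2 × 1 = 17.065
  [1→4]: (34.13+38.33)/2 × 3 = 108.69
  [4→6]: (38.33+30.08)/2 × 2 = 68.41
  [6→8]: (30.08+23.07)/2 × 2 = 53.15
  [8→14]: (23.07+10.28)/2 × 6 = 100.05
  [14→17]: (10.28+6.85)/2 × 3 = 25.695
  Sum = 373.06 µg/mL·h
Tail: C_last/k_e = 6.85/0.135 = 50.741
AUC_0→∞ (intramuscular injection) = 373.06 + 50.741 = 423.801 µg/mL·h
F = (AUC_ev/D_ev)/(AUC_iv/D_iv) = (423.801/25)/(506/25) = 16.95204/20.24 = 0.8376

F = 0.84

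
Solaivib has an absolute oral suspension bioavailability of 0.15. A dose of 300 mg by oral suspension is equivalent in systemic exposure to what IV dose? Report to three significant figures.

Systemic exposure from an extravascular dose = F × D_ev, so the equivalent IV dose is F × D_ev.
D_iv = F × D_ev = 0.15 × 300 = 45 mg

D_iv = 45.0 mg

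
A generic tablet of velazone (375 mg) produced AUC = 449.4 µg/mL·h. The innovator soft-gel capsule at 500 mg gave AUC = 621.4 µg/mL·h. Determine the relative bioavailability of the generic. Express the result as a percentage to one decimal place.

F_rel = 96.4%

F_rel = (AUC_test/D_test) / (AUC_ref/D_ref)
      = (449.4/375) / (621.4/500)
      = 1.1984 / 1.2428 = 0.9643 = 96.43%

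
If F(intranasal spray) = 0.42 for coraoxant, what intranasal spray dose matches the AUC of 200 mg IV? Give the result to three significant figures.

For equal systemic exposure: F × D_ev = D_iv
D_ev = D_iv / F = 200 / 0.42 = 476.19 mg

D_intranasal = 476 mg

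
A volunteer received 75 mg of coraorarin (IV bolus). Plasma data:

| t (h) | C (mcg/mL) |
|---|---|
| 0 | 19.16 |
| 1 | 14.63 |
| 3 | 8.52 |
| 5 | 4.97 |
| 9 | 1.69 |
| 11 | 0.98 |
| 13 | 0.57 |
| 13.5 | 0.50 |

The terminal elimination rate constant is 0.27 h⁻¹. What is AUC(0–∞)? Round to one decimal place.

AUC = 73.2 mcg/mL·h

Trapezoidal AUC_0→13.5:
  [0→1]: (19.16+14.63)/2 × 1 = 16.895
  [1→3]: (14.63+8.52)/2 × 2 = 23.15
  [3→5]: (8.52+4.97)/2 × 2 = 13.49
  [5→9]: (4.97+1.69)/2 × 4 = 13.32
  [9→11]: (1.69+0.98)/2 × 2 = 2.67
  [11→13]: (0.98+0.57)/2 × 2 = 1.55
  [13→13.5]: (0.57+0.50)/2 × 0.5 = 0.2675
  Sum = 71.3425 mcg/mL·h
Extrapolated tail: C_last / k_e = 0.50 / 0.27 = 1.852
AUC_0→∞ = 71.3425 + 1.852 = 73.1945 mcg/mL·h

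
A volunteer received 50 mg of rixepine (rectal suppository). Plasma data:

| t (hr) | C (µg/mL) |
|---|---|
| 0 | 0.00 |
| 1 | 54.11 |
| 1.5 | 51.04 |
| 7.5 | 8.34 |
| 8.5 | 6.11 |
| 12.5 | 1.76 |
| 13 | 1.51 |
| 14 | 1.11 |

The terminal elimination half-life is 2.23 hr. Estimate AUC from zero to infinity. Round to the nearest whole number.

AUC = 260 µg/mL·hr

Trapezoidal AUC_0→14:
  [0→1]: (0.00+54.11)/2 × 1 = 27.055
  [1→1.5]: (54.11+51.04)/2 × 0.5 = 26.2875
  [1.5→7.5]: (51.04+8.34)/2 × 6 = 178.14
  [7.5→8.5]: (8.34+6.11)/2 × 1 = 7.225
  [8.5→12.5]: (6.11+1.76)/2 × 4 = 15.74
  [12.5→13]: (1.76+1.51)/2 × 0.5 = 0.8175
  [13→14]: (1.51+1.11)/2 × 1 = 1.31
  Sum = 256.575 µg/mL·hr
k_e = ln2 / t½ = 0.693147 / 2.23 = 0.3108 hr^-1
Extrapolated tail: C_last / k_e = 1.11 / 0.3108 = 3.571
AUC_0→∞ = 256.575 + 3.571 = 260.146 µg/mL·hr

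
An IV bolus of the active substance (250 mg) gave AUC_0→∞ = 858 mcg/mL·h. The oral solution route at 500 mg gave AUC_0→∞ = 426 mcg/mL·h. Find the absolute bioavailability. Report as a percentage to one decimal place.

F = 24.8%

F = (AUC_ev / D_ev) / (AUC_iv / D_iv)
  = (426/500) / (858/250)
  = 0.852 / 3.432 = 0.2483
  = 24.83%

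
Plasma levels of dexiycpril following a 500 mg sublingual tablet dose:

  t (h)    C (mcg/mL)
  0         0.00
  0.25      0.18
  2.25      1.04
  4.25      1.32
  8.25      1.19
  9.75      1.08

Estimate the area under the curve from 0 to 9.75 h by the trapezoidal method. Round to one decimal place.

Trapezoidal AUC_0→9.75:
  [0→0.25]: (0.00+0.18)/2 × 0.25 = 0.0225
  [0.25→2.25]: (0.18+1.04)/2 × 2 = 1.22
  [2.25→4.25]: (1.04+1.32)/2 × 2 = 2.36
  [4.25→8.25]: (1.32+1.19)/2 × 4 = 5.02
  [8.25→9.75]: (1.19+1.08)/2 × 1.5 = 1.7025
  Sum = 10.325 mcg/mL·h

AUC = 10.3 mcg/mL·h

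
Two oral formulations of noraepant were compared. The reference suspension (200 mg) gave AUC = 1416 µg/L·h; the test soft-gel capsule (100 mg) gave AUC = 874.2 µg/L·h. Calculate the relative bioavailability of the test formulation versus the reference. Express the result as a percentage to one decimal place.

F_rel = (AUC_test/D_test) / (AUC_ref/D_ref)
      = (874.2/100) / (1416/200)
      = 8.742 / 7.08 = 1.2347 = 123.47%

F_rel = 123.5%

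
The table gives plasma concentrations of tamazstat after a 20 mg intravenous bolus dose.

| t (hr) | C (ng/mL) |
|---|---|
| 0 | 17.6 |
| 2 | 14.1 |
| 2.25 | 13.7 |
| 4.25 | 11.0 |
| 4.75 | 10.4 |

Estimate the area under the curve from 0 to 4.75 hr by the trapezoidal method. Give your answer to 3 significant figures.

AUC = 65.2 ng/mL·hr

Trapezoidal AUC_0→4.75:
  [0→2]: (17.6+14.1)/2 × 2 = 31.7
  [2→2.25]: (14.1+13.7)/2 × 0.25 = 3.475
  [2.25→4.25]: (13.7+11.0)/2 × 2 = 24.7
  [4.25→4.75]: (11.0+10.4)/2 × 0.5 = 5.35
  Sum = 65.225 ng/mL·hr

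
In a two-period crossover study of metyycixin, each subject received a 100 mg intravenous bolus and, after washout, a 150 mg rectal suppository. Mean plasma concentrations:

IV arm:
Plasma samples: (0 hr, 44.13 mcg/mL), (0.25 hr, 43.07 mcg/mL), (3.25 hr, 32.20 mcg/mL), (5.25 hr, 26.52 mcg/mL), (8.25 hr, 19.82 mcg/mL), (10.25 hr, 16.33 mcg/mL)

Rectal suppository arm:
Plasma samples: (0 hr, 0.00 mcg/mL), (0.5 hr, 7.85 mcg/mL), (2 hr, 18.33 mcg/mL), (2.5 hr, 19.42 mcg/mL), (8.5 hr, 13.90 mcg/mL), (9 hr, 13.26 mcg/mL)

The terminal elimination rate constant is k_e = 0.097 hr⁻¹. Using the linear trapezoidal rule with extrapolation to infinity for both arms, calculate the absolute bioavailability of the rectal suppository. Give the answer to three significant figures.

F = 0.401

Trapezoidal AUC_0→10.25 (IV):
  [0→0.25]: (44.13+43.07)/2 × 0.25 = 10.9
  [0.25→3.25]: (43.07+32.20)/2 × 3 = 112.905
  [3.25→5.25]: (32.20+26.52)/2 × 2 = 58.72
  [5.25→8.25]: (26.52+19.82)/2 × 3 = 69.51
  [8.25→10.25]: (19.82+16.33)/2 × 2 = 36.15
  Sum = 288.185 mcg/mL·hr
IV tail: 16.33/0.097 = 168.351; AUC_iv,0→∞ = 288.185 + 168.351 = 456.536 mcg/mL·hr
Trapezoidal AUC_0→9 (rectal suppository):
  [0→0.5]: (0.00+7.85)/2 × 0.5 = 1.9625
  [0.5→2]: (7.85+18.33)/2 × 1.5 = 19.635
  [2→2.5]: (18.33+19.42)/2 × 0.5 = 9.4375
  [2.5→8.5]: (19.42+13.90)/2 × 6 = 99.96
  [8.5→9]: (13.90+13.26)/2 × 0.5 = 6.79
  Sum = 137.785 mcg/mL·hr
rectal suppository tail: 13.26/0.097 = 136.701; AUC_ev,0→∞ = 137.785 + 136.701 = 274.486 mcg/mL·hr
F = (AUC_ev/D_ev)/(AUC_iv/D_iv) = (274.486/150)/(456.536/100) = 1.82991/4.56536 = 0.4008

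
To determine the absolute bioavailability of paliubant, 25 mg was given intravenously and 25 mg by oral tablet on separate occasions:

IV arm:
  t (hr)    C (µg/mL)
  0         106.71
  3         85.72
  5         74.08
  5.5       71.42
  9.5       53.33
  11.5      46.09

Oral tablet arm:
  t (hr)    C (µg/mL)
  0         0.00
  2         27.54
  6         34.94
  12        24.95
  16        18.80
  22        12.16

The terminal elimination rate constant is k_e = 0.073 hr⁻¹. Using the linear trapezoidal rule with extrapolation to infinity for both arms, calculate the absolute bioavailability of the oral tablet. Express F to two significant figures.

F = 0.46

Trapezoidal AUC_0→11.5 (IV):
  [0→3]: (106.71+85.72)/2 × 3 = 288.645
  [3→5]: (85.72+74.08)/2 × 2 = 159.8
  [5→5.5]: (74.08+71.42)/2 × 0.5 = 36.375
  [5.5→9.5]: (71.42+53.33)/2 × 4 = 249.5
  [9.5→11.5]: (53.33+46.09)/2 × 2 = 99.42
  Sum = 833.74 µg/mL·hr
IV tail: 46.09/0.073 = 631.370; AUC_iv,0→∞ = 833.74 + 631.370 = 1465.11 µg/mL·hr
Trapezoidal AUC_0→22 (oral tablet):
  [0→2]: (0.00+27.54)/2 × 2 = 27.54
  [2→6]: (27.54+34.94)/2 × 4 = 124.96
  [6→12]: (34.94+24.95)/2 × 6 = 179.67
  [12→16]: (24.95+18.80)/2 × 4 = 87.5
  [16→22]: (18.80+12.16)/2 × 6 = 92.88
  Sum = 512.55 µg/mL·hr
oral tablet tail: 12.16/0.073 = 166.575; AUC_ev,0→∞ = 512.55 + 166.575 = 679.125 µg/mL·hr
F = (AUC_ev/D_ev)/(AUC_iv/D_iv) = (679.125/25)/(1465.11/25) = 27.165/58.6044 = 0.4635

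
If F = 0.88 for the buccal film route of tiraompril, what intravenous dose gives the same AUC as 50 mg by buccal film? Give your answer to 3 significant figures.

Systemic exposure from an extravascular dose = F × D_ev, so the equivalent IV dose is F × D_ev.
D_iv = F × D_ev = 0.88 × 50 = 44 mg

D_iv = 44.0 mg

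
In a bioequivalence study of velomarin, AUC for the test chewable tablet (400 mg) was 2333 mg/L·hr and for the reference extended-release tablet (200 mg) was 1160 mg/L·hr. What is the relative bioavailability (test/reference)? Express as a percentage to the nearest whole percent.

F_rel = (AUC_test/D_test) / (AUC_ref/D_ref)
      = (2333/400) / (1160/200)
      = 5.8325 / 5.8 = 1.0056 = 100.56%

F_rel = 101%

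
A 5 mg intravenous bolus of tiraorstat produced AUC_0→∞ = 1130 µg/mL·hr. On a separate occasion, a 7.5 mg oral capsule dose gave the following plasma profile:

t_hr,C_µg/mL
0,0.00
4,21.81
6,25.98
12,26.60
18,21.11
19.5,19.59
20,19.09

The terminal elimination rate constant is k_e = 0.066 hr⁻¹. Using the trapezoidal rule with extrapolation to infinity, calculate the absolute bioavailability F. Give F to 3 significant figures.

Trapezoidal AUC_0→20 (oral capsule):
  [0→4]: (0.00+21.81)/2 × 4 = 43.62
  [4→6]: (21.81+25.98)/2 × 2 = 47.79
  [6→12]: (25.98+26.60)/2 × 6 = 157.74
  [12→18]: (26.60+21.11)/2 × 6 = 143.13
  [18→19.5]: (21.11+19.59)/2 × 1.5 = 30.525
  [19.5→20]: (19.59+19.09)/2 × 0.5 = 9.67
  Sum = 432.475 µg/mL·hr
Tail: C_last/k_e = 19.09/0.066 = 289.242
AUC_0→∞ (oral capsule) = 432.475 + 289.242 = 721.717 µg/mL·hr
F = (AUC_ev/D_ev)/(AUC_iv/D_iv) = (721.717/7.5)/(1130/5) = 96.2289/226 = 0.4258

F = 0.426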